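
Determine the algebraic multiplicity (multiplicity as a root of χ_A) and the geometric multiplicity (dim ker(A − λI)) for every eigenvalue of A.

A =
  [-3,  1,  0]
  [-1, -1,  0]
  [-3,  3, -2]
λ = -2: alg = 3, geom = 2

Step 1 — factor the characteristic polynomial to read off the algebraic multiplicities:
  χ_A(x) = (x + 2)^3

Step 2 — compute geometric multiplicities via the rank-nullity identity g(λ) = n − rank(A − λI):
  rank(A − (-2)·I) = 1, so dim ker(A − (-2)·I) = n − 1 = 2

Summary:
  λ = -2: algebraic multiplicity = 3, geometric multiplicity = 2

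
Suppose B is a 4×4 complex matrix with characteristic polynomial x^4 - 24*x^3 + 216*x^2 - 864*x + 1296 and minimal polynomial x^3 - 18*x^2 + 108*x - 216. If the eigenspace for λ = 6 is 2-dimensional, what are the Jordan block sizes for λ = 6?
Block sizes for λ = 6: [3, 1]

Step 1 — from the characteristic polynomial, algebraic multiplicity of λ = 6 is 4. From dim ker(B − (6)·I) = 2, there are exactly 2 Jordan blocks for λ = 6.
Step 2 — from the minimal polynomial, the factor (x − 6)^3 tells us the largest block for λ = 6 has size 3.
Step 3 — with total size 4, 2 blocks, and largest block 3, the block sizes (in nonincreasing order) are [3, 1].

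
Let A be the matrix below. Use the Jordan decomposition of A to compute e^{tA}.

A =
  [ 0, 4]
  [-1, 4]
e^{tA} =
  [-2*t*exp(2*t) + exp(2*t), 4*t*exp(2*t)]
  [-t*exp(2*t), 2*t*exp(2*t) + exp(2*t)]

Strategy: write A = P · J · P⁻¹ where J is a Jordan canonical form, so e^{tA} = P · e^{tJ} · P⁻¹, and e^{tJ} can be computed block-by-block.

A has Jordan form
J =
  [2, 1]
  [0, 2]
(up to reordering of blocks).

Per-block formulas:
  For a 2×2 Jordan block J_2(2): exp(t · J_2(2)) = e^(2t)·(I + t·N), where N is the 2×2 nilpotent shift.

After assembling e^{tJ} and conjugating by P, we get:

e^{tA} =
  [-2*t*exp(2*t) + exp(2*t), 4*t*exp(2*t)]
  [-t*exp(2*t), 2*t*exp(2*t) + exp(2*t)]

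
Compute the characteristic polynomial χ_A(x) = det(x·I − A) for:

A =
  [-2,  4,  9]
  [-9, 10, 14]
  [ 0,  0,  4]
x^3 - 12*x^2 + 48*x - 64

Expanding det(x·I − A) (e.g. by cofactor expansion or by noting that A is similar to its Jordan form J, which has the same characteristic polynomial as A) gives
  χ_A(x) = x^3 - 12*x^2 + 48*x - 64
which factors as (x - 4)^3. The eigenvalues (with algebraic multiplicities) are λ = 4 with multiplicity 3.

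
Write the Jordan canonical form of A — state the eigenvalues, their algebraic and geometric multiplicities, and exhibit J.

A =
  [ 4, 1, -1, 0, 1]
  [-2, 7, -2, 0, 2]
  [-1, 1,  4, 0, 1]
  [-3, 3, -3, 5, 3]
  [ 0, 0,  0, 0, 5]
J_2(5) ⊕ J_1(5) ⊕ J_1(5) ⊕ J_1(5)

The characteristic polynomial is
  det(x·I − A) = x^5 - 25*x^4 + 250*x^3 - 1250*x^2 + 3125*x - 3125 = (x - 5)^5

Eigenvalues and multiplicities (the geometric multiplicity of λ is n − rank(A − λI), which equals the number of Jordan blocks for λ):
  λ = 5: algebraic multiplicity = 5, geometric multiplicity = 4

Determining the block sizes for each eigenvalue:
  λ = 5: 4 blocks summing to 5 forces exactly one block of size 2 and the rest size 1 → block sizes [2, 1, 1, 1]

Assembling the blocks gives a Jordan form
J =
  [5, 1, 0, 0, 0]
  [0, 5, 0, 0, 0]
  [0, 0, 5, 0, 0]
  [0, 0, 0, 5, 0]
  [0, 0, 0, 0, 5]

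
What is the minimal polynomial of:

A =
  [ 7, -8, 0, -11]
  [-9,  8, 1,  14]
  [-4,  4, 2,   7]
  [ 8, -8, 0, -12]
x^4 - 5*x^3 + 6*x^2 + 4*x - 8

The characteristic polynomial is χ_A(x) = (x - 2)^3*(x + 1), so the eigenvalues are known. The minimal polynomial is
  m_A(x) = Π_λ (x − λ)^{k_λ}
where k_λ is the size of the *largest* Jordan block for λ (equivalently, the smallest k with (A − λI)^k v = 0 for every generalised eigenvector v of λ).

  λ = -1: largest Jordan block has size 1, contributing (x + 1)
  λ = 2: largest Jordan block has size 3, contributing (x − 2)^3

So m_A(x) = (x - 2)^3*(x + 1) = x^4 - 5*x^3 + 6*x^2 + 4*x - 8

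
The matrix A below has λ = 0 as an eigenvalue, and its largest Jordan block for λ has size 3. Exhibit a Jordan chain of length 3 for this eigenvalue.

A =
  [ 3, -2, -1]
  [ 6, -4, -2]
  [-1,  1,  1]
A Jordan chain for λ = 0 of length 3:
v_1 = (-2, -4, 2)ᵀ
v_2 = (3, 6, -1)ᵀ
v_3 = (1, 0, 0)ᵀ

Let N = A − (0)·I. We want v_3 with N^3 v_3 = 0 but N^2 v_3 ≠ 0; then v_{j-1} := N · v_j for j = 3, …, 2.

Pick v_3 = (1, 0, 0)ᵀ.
Then v_2 = N · v_3 = (3, 6, -1)ᵀ.
Then v_1 = N · v_2 = (-2, -4, 2)ᵀ.

Sanity check: (A − (0)·I) v_1 = (0, 0, 0)ᵀ = 0. ✓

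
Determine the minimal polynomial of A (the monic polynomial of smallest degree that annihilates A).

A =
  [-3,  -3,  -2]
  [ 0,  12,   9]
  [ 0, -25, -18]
x^3 + 9*x^2 + 27*x + 27

The characteristic polynomial is χ_A(x) = (x + 3)^3, so the eigenvalues are known. The minimal polynomial is
  m_A(x) = Π_λ (x − λ)^{k_λ}
where k_λ is the size of the *largest* Jordan block for λ (equivalently, the smallest k with (A − λI)^k v = 0 for every generalised eigenvector v of λ).

  λ = -3: largest Jordan block has size 3, contributing (x + 3)^3

So m_A(x) = (x + 3)^3 = x^3 + 9*x^2 + 27*x + 27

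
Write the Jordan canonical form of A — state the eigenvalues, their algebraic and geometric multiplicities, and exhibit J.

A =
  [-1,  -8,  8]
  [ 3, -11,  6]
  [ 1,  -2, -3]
J_2(-5) ⊕ J_1(-5)

The characteristic polynomial is
  det(x·I − A) = x^3 + 15*x^2 + 75*x + 125 = (x + 5)^3

Eigenvalues and multiplicities (the geometric multiplicity of λ is n − rank(A − λI), which equals the number of Jordan blocks for λ):
  λ = -5: algebraic multiplicity = 3, geometric multiplicity = 2

Determining the block sizes for each eigenvalue:
  λ = -5: 2 blocks summing to 3 forces exactly one block of size 2 and the rest size 1 → block sizes [2, 1]

Assembling the blocks gives a Jordan form
J =
  [-5,  1,  0]
  [ 0, -5,  0]
  [ 0,  0, -5]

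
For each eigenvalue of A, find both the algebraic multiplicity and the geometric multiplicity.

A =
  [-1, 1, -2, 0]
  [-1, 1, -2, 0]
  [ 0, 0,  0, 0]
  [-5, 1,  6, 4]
λ = 0: alg = 3, geom = 2; λ = 4: alg = 1, geom = 1

Step 1 — factor the characteristic polynomial to read off the algebraic multiplicities:
  χ_A(x) = x^3*(x - 4)

Step 2 — compute geometric multiplicities via the rank-nullity identity g(λ) = n − rank(A − λI):
  rank(A − (0)·I) = 2, so dim ker(A − (0)·I) = n − 2 = 2
  rank(A − (4)·I) = 3, so dim ker(A − (4)·I) = n − 3 = 1

Summary:
  λ = 0: algebraic multiplicity = 3, geometric multiplicity = 2
  λ = 4: algebraic multiplicity = 1, geometric multiplicity = 1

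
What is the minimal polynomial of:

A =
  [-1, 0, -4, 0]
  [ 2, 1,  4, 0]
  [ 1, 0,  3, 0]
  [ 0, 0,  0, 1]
x^2 - 2*x + 1

The characteristic polynomial is χ_A(x) = (x - 1)^4, so the eigenvalues are known. The minimal polynomial is
  m_A(x) = Π_λ (x − λ)^{k_λ}
where k_λ is the size of the *largest* Jordan block for λ (equivalently, the smallest k with (A − λI)^k v = 0 for every generalised eigenvector v of λ).

  λ = 1: largest Jordan block has size 2, contributing (x − 1)^2

So m_A(x) = (x - 1)^2 = x^2 - 2*x + 1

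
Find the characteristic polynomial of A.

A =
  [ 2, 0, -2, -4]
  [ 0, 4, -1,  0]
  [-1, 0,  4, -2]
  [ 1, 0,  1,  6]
x^4 - 16*x^3 + 96*x^2 - 256*x + 256

Expanding det(x·I − A) (e.g. by cofactor expansion or by noting that A is similar to its Jordan form J, which has the same characteristic polynomial as A) gives
  χ_A(x) = x^4 - 16*x^3 + 96*x^2 - 256*x + 256
which factors as (x - 4)^4. The eigenvalues (with algebraic multiplicities) are λ = 4 with multiplicity 4.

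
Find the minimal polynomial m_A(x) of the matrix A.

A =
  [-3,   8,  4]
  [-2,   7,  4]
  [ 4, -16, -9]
x^2 + 4*x + 3

The characteristic polynomial is χ_A(x) = (x + 1)^2*(x + 3), so the eigenvalues are known. The minimal polynomial is
  m_A(x) = Π_λ (x − λ)^{k_λ}
where k_λ is the size of the *largest* Jordan block for λ (equivalently, the smallest k with (A − λI)^k v = 0 for every generalised eigenvector v of λ).

  λ = -3: largest Jordan block has size 1, contributing (x + 3)
  λ = -1: largest Jordan block has size 1, contributing (x + 1)

So m_A(x) = (x + 1)*(x + 3) = x^2 + 4*x + 3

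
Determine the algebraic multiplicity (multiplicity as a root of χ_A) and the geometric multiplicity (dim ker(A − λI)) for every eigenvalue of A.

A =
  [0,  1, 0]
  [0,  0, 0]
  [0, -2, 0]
λ = 0: alg = 3, geom = 2

Step 1 — factor the characteristic polynomial to read off the algebraic multiplicities:
  χ_A(x) = x^3

Step 2 — compute geometric multiplicities via the rank-nullity identity g(λ) = n − rank(A − λI):
  rank(A − (0)·I) = 1, so dim ker(A − (0)·I) = n − 1 = 2

Summary:
  λ = 0: algebraic multiplicity = 3, geometric multiplicity = 2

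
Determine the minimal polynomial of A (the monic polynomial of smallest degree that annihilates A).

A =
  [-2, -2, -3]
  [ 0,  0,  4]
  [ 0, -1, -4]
x^3 + 6*x^2 + 12*x + 8

The characteristic polynomial is χ_A(x) = (x + 2)^3, so the eigenvalues are known. The minimal polynomial is
  m_A(x) = Π_λ (x − λ)^{k_λ}
where k_λ is the size of the *largest* Jordan block for λ (equivalently, the smallest k with (A − λI)^k v = 0 for every generalised eigenvector v of λ).

  λ = -2: largest Jordan block has size 3, contributing (x + 2)^3

So m_A(x) = (x + 2)^3 = x^3 + 6*x^2 + 12*x + 8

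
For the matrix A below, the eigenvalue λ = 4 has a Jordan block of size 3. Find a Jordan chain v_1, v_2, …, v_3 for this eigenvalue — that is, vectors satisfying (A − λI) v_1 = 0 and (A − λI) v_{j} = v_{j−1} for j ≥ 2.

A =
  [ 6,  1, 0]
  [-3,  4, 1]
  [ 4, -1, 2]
A Jordan chain for λ = 4 of length 3:
v_1 = (1, -2, 3)ᵀ
v_2 = (2, -3, 4)ᵀ
v_3 = (1, 0, 0)ᵀ

Let N = A − (4)·I. We want v_3 with N^3 v_3 = 0 but N^2 v_3 ≠ 0; then v_{j-1} := N · v_j for j = 3, …, 2.

Pick v_3 = (1, 0, 0)ᵀ.
Then v_2 = N · v_3 = (2, -3, 4)ᵀ.
Then v_1 = N · v_2 = (1, -2, 3)ᵀ.

Sanity check: (A − (4)·I) v_1 = (0, 0, 0)ᵀ = 0. ✓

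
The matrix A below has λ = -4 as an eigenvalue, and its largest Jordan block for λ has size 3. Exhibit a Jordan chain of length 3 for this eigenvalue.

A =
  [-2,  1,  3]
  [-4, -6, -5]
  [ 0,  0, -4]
A Jordan chain for λ = -4 of length 3:
v_1 = (1, -2, 0)ᵀ
v_2 = (3, -5, 0)ᵀ
v_3 = (0, 0, 1)ᵀ

Let N = A − (-4)·I. We want v_3 with N^3 v_3 = 0 but N^2 v_3 ≠ 0; then v_{j-1} := N · v_j for j = 3, …, 2.

Pick v_3 = (0, 0, 1)ᵀ.
Then v_2 = N · v_3 = (3, -5, 0)ᵀ.
Then v_1 = N · v_2 = (1, -2, 0)ᵀ.

Sanity check: (A − (-4)·I) v_1 = (0, 0, 0)ᵀ = 0. ✓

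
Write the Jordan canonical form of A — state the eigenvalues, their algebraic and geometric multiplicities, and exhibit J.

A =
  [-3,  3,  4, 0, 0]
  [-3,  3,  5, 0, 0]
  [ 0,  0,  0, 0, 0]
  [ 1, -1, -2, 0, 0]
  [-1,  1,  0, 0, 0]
J_3(0) ⊕ J_1(0) ⊕ J_1(0)

The characteristic polynomial is
  det(x·I − A) = x^5

Eigenvalues and multiplicities (the geometric multiplicity of λ is n − rank(A − λI), which equals the number of Jordan blocks for λ):
  λ = 0: algebraic multiplicity = 5, geometric multiplicity = 3

Determining the block sizes for each eigenvalue:
  λ = 0: with am = 5 and gm = 3, the partition is not yet determined (e.g. several partitions of 5 into 3 parts exist). Let N = A − (0)·I. Computing rank(N^1) = 2, rank(N^2) = 1, rank(N^3) = 0; the number of blocks of size ≥ j is rank(N^{j−1}) − rank(N^j), giving [3, 1, 1]. So we have 1 block(s) of size 3, 2 block(s) of size 1 → block sizes [3, 1, 1]

Assembling the blocks gives a Jordan form
J =
  [0, 1, 0, 0, 0]
  [0, 0, 1, 0, 0]
  [0, 0, 0, 0, 0]
  [0, 0, 0, 0, 0]
  [0, 0, 0, 0, 0]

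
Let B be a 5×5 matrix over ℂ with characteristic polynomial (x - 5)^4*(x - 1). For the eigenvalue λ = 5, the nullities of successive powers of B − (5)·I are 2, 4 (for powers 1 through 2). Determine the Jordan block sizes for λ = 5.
Block sizes for λ = 5: [2, 2]

From the dimensions of kernels of powers, the number of Jordan blocks of size at least j is d_j − d_{j−1} where d_j = dim ker(N^j) (with d_0 = 0). Computing the differences gives [2, 2].
The number of blocks of size exactly k is (#blocks of size ≥ k) − (#blocks of size ≥ k + 1), so the partition is: 2 block(s) of size 2.
In nonincreasing order the block sizes are [2, 2].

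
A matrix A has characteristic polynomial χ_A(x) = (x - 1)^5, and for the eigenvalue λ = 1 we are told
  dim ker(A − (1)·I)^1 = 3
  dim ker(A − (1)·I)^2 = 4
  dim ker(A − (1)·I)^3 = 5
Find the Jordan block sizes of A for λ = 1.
Block sizes for λ = 1: [3, 1, 1]

From the dimensions of kernels of powers, the number of Jordan blocks of size at least j is d_j − d_{j−1} where d_j = dim ker(N^j) (with d_0 = 0). Computing the differences gives [3, 1, 1].
The number of blocks of size exactly k is (#blocks of size ≥ k) − (#blocks of size ≥ k + 1), so the partition is: 2 block(s) of size 1, 1 block(s) of size 3.
In nonincreasing order the block sizes are [3, 1, 1].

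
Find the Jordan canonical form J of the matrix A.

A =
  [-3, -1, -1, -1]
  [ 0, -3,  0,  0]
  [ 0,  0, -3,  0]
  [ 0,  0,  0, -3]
J_2(-3) ⊕ J_1(-3) ⊕ J_1(-3)

The characteristic polynomial is
  det(x·I − A) = x^4 + 12*x^3 + 54*x^2 + 108*x + 81 = (x + 3)^4

Eigenvalues and multiplicities (the geometric multiplicity of λ is n − rank(A − λI), which equals the number of Jordan blocks for λ):
  λ = -3: algebraic multiplicity = 4, geometric multiplicity = 3

Determining the block sizes for each eigenvalue:
  λ = -3: 3 blocks summing to 4 forces exactly one block of size 2 and the rest size 1 → block sizes [2, 1, 1]

Assembling the blocks gives a Jordan form
J =
  [-3,  1,  0,  0]
  [ 0, -3,  0,  0]
  [ 0,  0, -3,  0]
  [ 0,  0,  0, -3]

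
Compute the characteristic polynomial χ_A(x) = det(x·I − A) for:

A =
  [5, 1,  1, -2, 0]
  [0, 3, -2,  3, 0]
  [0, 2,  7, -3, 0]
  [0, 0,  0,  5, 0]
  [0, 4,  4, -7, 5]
x^5 - 25*x^4 + 250*x^3 - 1250*x^2 + 3125*x - 3125

Expanding det(x·I − A) (e.g. by cofactor expansion or by noting that A is similar to its Jordan form J, which has the same characteristic polynomial as A) gives
  χ_A(x) = x^5 - 25*x^4 + 250*x^3 - 1250*x^2 + 3125*x - 3125
which factors as (x - 5)^5. The eigenvalues (with algebraic multiplicities) are λ = 5 with multiplicity 5.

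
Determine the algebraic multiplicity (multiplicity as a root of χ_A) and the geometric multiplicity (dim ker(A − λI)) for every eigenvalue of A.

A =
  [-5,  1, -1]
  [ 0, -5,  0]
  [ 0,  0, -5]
λ = -5: alg = 3, geom = 2

Step 1 — factor the characteristic polynomial to read off the algebraic multiplicities:
  χ_A(x) = (x + 5)^3

Step 2 — compute geometric multiplicities via the rank-nullity identity g(λ) = n − rank(A − λI):
  rank(A − (-5)·I) = 1, so dim ker(A − (-5)·I) = n − 1 = 2

Summary:
  λ = -5: algebraic multiplicity = 3, geometric multiplicity = 2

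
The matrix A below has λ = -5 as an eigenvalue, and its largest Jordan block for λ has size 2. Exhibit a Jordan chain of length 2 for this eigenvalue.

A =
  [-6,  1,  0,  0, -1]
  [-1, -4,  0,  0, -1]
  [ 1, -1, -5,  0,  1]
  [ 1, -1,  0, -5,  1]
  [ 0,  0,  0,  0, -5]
A Jordan chain for λ = -5 of length 2:
v_1 = (-1, -1, 1, 1, 0)ᵀ
v_2 = (1, 0, 0, 0, 0)ᵀ

Let N = A − (-5)·I. We want v_2 with N^2 v_2 = 0 but N^1 v_2 ≠ 0; then v_{j-1} := N · v_j for j = 2, …, 2.

Pick v_2 = (1, 0, 0, 0, 0)ᵀ.
Then v_1 = N · v_2 = (-1, -1, 1, 1, 0)ᵀ.

Sanity check: (A − (-5)·I) v_1 = (0, 0, 0, 0, 0)ᵀ = 0. ✓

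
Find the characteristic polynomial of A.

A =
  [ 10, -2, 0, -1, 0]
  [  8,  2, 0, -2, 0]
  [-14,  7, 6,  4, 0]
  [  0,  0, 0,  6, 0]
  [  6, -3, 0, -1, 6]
x^5 - 30*x^4 + 360*x^3 - 2160*x^2 + 6480*x - 7776

Expanding det(x·I − A) (e.g. by cofactor expansion or by noting that A is similar to its Jordan form J, which has the same characteristic polynomial as A) gives
  χ_A(x) = x^5 - 30*x^4 + 360*x^3 - 2160*x^2 + 6480*x - 7776
which factors as (x - 6)^5. The eigenvalues (with algebraic multiplicities) are λ = 6 with multiplicity 5.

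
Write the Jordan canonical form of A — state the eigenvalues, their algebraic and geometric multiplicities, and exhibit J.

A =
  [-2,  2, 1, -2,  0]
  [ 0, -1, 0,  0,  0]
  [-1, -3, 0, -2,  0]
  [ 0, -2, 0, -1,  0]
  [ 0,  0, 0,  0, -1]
J_3(-1) ⊕ J_1(-1) ⊕ J_1(-1)

The characteristic polynomial is
  det(x·I − A) = x^5 + 5*x^4 + 10*x^3 + 10*x^2 + 5*x + 1 = (x + 1)^5

Eigenvalues and multiplicities (the geometric multiplicity of λ is n − rank(A − λI), which equals the number of Jordan blocks for λ):
  λ = -1: algebraic multiplicity = 5, geometric multiplicity = 3

Determining the block sizes for each eigenvalue:
  λ = -1: with am = 5 and gm = 3, the partition is not yet determined (e.g. several partitions of 5 into 3 parts exist). Let N = A − (-1)·I. Computing rank(N^1) = 2, rank(N^2) = 1, rank(N^3) = 0; the number of blocks of size ≥ j is rank(N^{j−1}) − rank(N^j), giving [3, 1, 1]. So we have 1 block(s) of size 3, 2 block(s) of size 1 → block sizes [3, 1, 1]

Assembling the blocks gives a Jordan form
J =
  [-1,  1,  0,  0,  0]
  [ 0, -1,  1,  0,  0]
  [ 0,  0, -1,  0,  0]
  [ 0,  0,  0, -1,  0]
  [ 0,  0,  0,  0, -1]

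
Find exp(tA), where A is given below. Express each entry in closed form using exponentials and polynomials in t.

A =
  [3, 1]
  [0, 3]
e^{tA} =
  [exp(3*t), t*exp(3*t)]
  [0, exp(3*t)]

Strategy: write A = P · J · P⁻¹ where J is a Jordan canonical form, so e^{tA} = P · e^{tJ} · P⁻¹, and e^{tJ} can be computed block-by-block.

A has Jordan form
J =
  [3, 1]
  [0, 3]
(up to reordering of blocks).

Per-block formulas:
  For a 2×2 Jordan block J_2(3): exp(t · J_2(3)) = e^(3t)·(I + t·N), where N is the 2×2 nilpotent shift.

After assembling e^{tJ} and conjugating by P, we get:

e^{tA} =
  [exp(3*t), t*exp(3*t)]
  [0, exp(3*t)]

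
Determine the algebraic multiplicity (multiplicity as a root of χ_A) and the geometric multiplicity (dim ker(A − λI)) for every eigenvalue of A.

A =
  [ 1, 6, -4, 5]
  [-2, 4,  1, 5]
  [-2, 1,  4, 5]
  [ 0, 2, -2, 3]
λ = 3: alg = 4, geom = 2

Step 1 — factor the characteristic polynomial to read off the algebraic multiplicities:
  χ_A(x) = (x - 3)^4

Step 2 — compute geometric multiplicities via the rank-nullity identity g(λ) = n − rank(A − λI):
  rank(A − (3)·I) = 2, so dim ker(A − (3)·I) = n − 2 = 2

Summary:
  λ = 3: algebraic multiplicity = 4, geometric multiplicity = 2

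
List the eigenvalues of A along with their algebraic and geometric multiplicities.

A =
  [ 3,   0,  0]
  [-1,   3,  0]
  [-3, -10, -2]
λ = -2: alg = 1, geom = 1; λ = 3: alg = 2, geom = 1

Step 1 — factor the characteristic polynomial to read off the algebraic multiplicities:
  χ_A(x) = (x - 3)^2*(x + 2)

Step 2 — compute geometric multiplicities via the rank-nullity identity g(λ) = n − rank(A − λI):
  rank(A − (-2)·I) = 2, so dim ker(A − (-2)·I) = n − 2 = 1
  rank(A − (3)·I) = 2, so dim ker(A − (3)·I) = n − 2 = 1

Summary:
  λ = -2: algebraic multiplicity = 1, geometric multiplicity = 1
  λ = 3: algebraic multiplicity = 2, geometric multiplicity = 1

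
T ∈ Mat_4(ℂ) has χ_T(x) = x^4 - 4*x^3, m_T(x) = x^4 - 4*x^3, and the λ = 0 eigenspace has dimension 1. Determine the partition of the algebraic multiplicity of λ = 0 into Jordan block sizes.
Block sizes for λ = 0: [3]

Step 1 — from the characteristic polynomial, algebraic multiplicity of λ = 0 is 3. From dim ker(T − (0)·I) = 1, there are exactly 1 Jordan blocks for λ = 0.
Step 2 — from the minimal polynomial, the factor (x − 0)^3 tells us the largest block for λ = 0 has size 3.
Step 3 — with total size 3, 1 blocks, and largest block 3, the block sizes (in nonincreasing order) are [3].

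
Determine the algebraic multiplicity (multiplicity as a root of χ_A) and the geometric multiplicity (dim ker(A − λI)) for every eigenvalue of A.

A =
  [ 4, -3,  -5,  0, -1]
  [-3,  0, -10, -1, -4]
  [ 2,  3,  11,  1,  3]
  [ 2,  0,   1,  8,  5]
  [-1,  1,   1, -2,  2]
λ = 5: alg = 5, geom = 2

Step 1 — factor the characteristic polynomial to read off the algebraic multiplicities:
  χ_A(x) = (x - 5)^5

Step 2 — compute geometric multiplicities via the rank-nullity identity g(λ) = n − rank(A − λI):
  rank(A − (5)·I) = 3, so dim ker(A − (5)·I) = n − 3 = 2

Summary:
  λ = 5: algebraic multiplicity = 5, geometric multiplicity = 2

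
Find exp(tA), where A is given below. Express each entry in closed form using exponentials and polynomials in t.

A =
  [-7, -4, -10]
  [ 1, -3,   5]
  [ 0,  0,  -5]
e^{tA} =
  [-2*t*exp(-5*t) + exp(-5*t), -4*t*exp(-5*t), -10*t*exp(-5*t)]
  [t*exp(-5*t), 2*t*exp(-5*t) + exp(-5*t), 5*t*exp(-5*t)]
  [0, 0, exp(-5*t)]

Strategy: write A = P · J · P⁻¹ where J is a Jordan canonical form, so e^{tA} = P · e^{tJ} · P⁻¹, and e^{tJ} can be computed block-by-block.

A has Jordan form
J =
  [-5,  1,  0]
  [ 0, -5,  0]
  [ 0,  0, -5]
(up to reordering of blocks).

Per-block formulas:
  For a 1×1 block at λ = -5: exp(t · [-5]) = [e^(-5t)].
  For a 2×2 Jordan block J_2(-5): exp(t · J_2(-5)) = e^(-5t)·(I + t·N), where N is the 2×2 nilpotent shift.

After assembling e^{tJ} and conjugating by P, we get:

e^{tA} =
  [-2*t*exp(-5*t) + exp(-5*t), -4*t*exp(-5*t), -10*t*exp(-5*t)]
  [t*exp(-5*t), 2*t*exp(-5*t) + exp(-5*t), 5*t*exp(-5*t)]
  [0, 0, exp(-5*t)]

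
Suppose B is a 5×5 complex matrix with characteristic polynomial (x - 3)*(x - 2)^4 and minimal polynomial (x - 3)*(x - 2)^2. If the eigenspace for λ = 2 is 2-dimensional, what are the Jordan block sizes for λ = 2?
Block sizes for λ = 2: [2, 2]

Step 1 — from the characteristic polynomial, algebraic multiplicity of λ = 2 is 4. From dim ker(B − (2)·I) = 2, there are exactly 2 Jordan blocks for λ = 2.
Step 2 — from the minimal polynomial, the factor (x − 2)^2 tells us the largest block for λ = 2 has size 2.
Step 3 — with total size 4, 2 blocks, and largest block 2, the block sizes (in nonincreasing order) are [2, 2].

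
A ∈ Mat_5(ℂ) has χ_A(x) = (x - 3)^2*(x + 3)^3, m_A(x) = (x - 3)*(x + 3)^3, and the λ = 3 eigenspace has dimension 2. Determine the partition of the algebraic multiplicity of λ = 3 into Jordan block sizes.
Block sizes for λ = 3: [1, 1]

Step 1 — from the characteristic polynomial, algebraic multiplicity of λ = 3 is 2. From dim ker(A − (3)·I) = 2, there are exactly 2 Jordan blocks for λ = 3.
Step 2 — from the minimal polynomial, the factor (x − 3) tells us the largest block for λ = 3 has size 1.
Step 3 — with total size 2, 2 blocks, and largest block 1, the block sizes (in nonincreasing order) are [1, 1].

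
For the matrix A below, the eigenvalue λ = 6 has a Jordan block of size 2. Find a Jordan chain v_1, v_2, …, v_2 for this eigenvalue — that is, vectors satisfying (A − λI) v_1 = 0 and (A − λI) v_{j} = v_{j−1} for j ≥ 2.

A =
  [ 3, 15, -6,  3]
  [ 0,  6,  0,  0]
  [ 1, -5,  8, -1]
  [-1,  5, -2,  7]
A Jordan chain for λ = 6 of length 2:
v_1 = (-3, 0, 1, -1)ᵀ
v_2 = (1, 0, 0, 0)ᵀ

Let N = A − (6)·I. We want v_2 with N^2 v_2 = 0 but N^1 v_2 ≠ 0; then v_{j-1} := N · v_j for j = 2, …, 2.

Pick v_2 = (1, 0, 0, 0)ᵀ.
Then v_1 = N · v_2 = (-3, 0, 1, -1)ᵀ.

Sanity check: (A − (6)·I) v_1 = (0, 0, 0, 0)ᵀ = 0. ✓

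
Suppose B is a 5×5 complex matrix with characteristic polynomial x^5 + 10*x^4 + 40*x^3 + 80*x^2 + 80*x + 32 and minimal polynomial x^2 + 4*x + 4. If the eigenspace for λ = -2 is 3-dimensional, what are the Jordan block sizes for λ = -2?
Block sizes for λ = -2: [2, 2, 1]

Step 1 — from the characteristic polynomial, algebraic multiplicity of λ = -2 is 5. From dim ker(B − (-2)·I) = 3, there are exactly 3 Jordan blocks for λ = -2.
Step 2 — from the minimal polynomial, the factor (x + 2)^2 tells us the largest block for λ = -2 has size 2.
Step 3 — with total size 5, 3 blocks, and largest block 2, the block sizes (in nonincreasing order) are [2, 2, 1].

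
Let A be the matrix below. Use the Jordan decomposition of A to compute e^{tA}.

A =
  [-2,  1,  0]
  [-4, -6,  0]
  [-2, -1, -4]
e^{tA} =
  [2*t*exp(-4*t) + exp(-4*t), t*exp(-4*t), 0]
  [-4*t*exp(-4*t), -2*t*exp(-4*t) + exp(-4*t), 0]
  [-2*t*exp(-4*t), -t*exp(-4*t), exp(-4*t)]

Strategy: write A = P · J · P⁻¹ where J is a Jordan canonical form, so e^{tA} = P · e^{tJ} · P⁻¹, and e^{tJ} can be computed block-by-block.

A has Jordan form
J =
  [-4,  1,  0]
  [ 0, -4,  0]
  [ 0,  0, -4]
(up to reordering of blocks).

Per-block formulas:
  For a 2×2 Jordan block J_2(-4): exp(t · J_2(-4)) = e^(-4t)·(I + t·N), where N is the 2×2 nilpotent shift.
  For a 1×1 block at λ = -4: exp(t · [-4]) = [e^(-4t)].

After assembling e^{tJ} and conjugating by P, we get:

e^{tA} =
  [2*t*exp(-4*t) + exp(-4*t), t*exp(-4*t), 0]
  [-4*t*exp(-4*t), -2*t*exp(-4*t) + exp(-4*t), 0]
  [-2*t*exp(-4*t), -t*exp(-4*t), exp(-4*t)]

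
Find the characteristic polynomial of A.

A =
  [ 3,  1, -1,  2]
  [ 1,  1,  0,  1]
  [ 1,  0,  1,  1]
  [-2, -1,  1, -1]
x^4 - 4*x^3 + 6*x^2 - 4*x + 1

Expanding det(x·I − A) (e.g. by cofactor expansion or by noting that A is similar to its Jordan form J, which has the same characteristic polynomial as A) gives
  χ_A(x) = x^4 - 4*x^3 + 6*x^2 - 4*x + 1
which factors as (x - 1)^4. The eigenvalues (with algebraic multiplicities) are λ = 1 with multiplicity 4.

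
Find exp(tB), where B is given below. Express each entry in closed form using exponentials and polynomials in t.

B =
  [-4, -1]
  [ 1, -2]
e^{tB} =
  [-t*exp(-3*t) + exp(-3*t), -t*exp(-3*t)]
  [t*exp(-3*t), t*exp(-3*t) + exp(-3*t)]

Strategy: write B = P · J · P⁻¹ where J is a Jordan canonical form, so e^{tB} = P · e^{tJ} · P⁻¹, and e^{tJ} can be computed block-by-block.

B has Jordan form
J =
  [-3,  1]
  [ 0, -3]
(up to reordering of blocks).

Per-block formulas:
  For a 2×2 Jordan block J_2(-3): exp(t · J_2(-3)) = e^(-3t)·(I + t·N), where N is the 2×2 nilpotent shift.

After assembling e^{tJ} and conjugating by P, we get:

e^{tB} =
  [-t*exp(-3*t) + exp(-3*t), -t*exp(-3*t)]
  [t*exp(-3*t), t*exp(-3*t) + exp(-3*t)]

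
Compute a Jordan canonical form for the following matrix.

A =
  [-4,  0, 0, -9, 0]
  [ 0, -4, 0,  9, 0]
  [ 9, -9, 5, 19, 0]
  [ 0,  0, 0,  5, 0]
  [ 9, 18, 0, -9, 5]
J_1(-4) ⊕ J_1(-4) ⊕ J_2(5) ⊕ J_1(5)

The characteristic polynomial is
  det(x·I − A) = x^5 - 7*x^4 - 29*x^3 + 235*x^2 + 200*x - 2000 = (x - 5)^3*(x + 4)^2

Eigenvalues and multiplicities (the geometric multiplicity of λ is n − rank(A − λI), which equals the number of Jordan blocks for λ):
  λ = -4: algebraic multiplicity = 2, geometric multiplicity = 2
  λ = 5: algebraic multiplicity = 3, geometric multiplicity = 2

Determining the block sizes for each eigenvalue:
  λ = -4: gm = am = 2, so every block has size 1 → block sizes [1, 1]
  λ = 5: 2 blocks summing to 3 forces exactly one block of size 2 and the rest size 1 → block sizes [2, 1]

Assembling the blocks gives a Jordan form
J =
  [-4,  0, 0, 0, 0]
  [ 0, -4, 0, 0, 0]
  [ 0,  0, 5, 1, 0]
  [ 0,  0, 0, 5, 0]
  [ 0,  0, 0, 0, 5]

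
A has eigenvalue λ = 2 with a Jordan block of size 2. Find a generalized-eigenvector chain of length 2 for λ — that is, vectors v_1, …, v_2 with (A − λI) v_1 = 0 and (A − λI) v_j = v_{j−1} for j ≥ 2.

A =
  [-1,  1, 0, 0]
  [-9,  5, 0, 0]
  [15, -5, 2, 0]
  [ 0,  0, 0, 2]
A Jordan chain for λ = 2 of length 2:
v_1 = (-3, -9, 15, 0)ᵀ
v_2 = (1, 0, 0, 0)ᵀ

Let N = A − (2)·I. We want v_2 with N^2 v_2 = 0 but N^1 v_2 ≠ 0; then v_{j-1} := N · v_j for j = 2, …, 2.

Pick v_2 = (1, 0, 0, 0)ᵀ.
Then v_1 = N · v_2 = (-3, -9, 15, 0)ᵀ.

Sanity check: (A − (2)·I) v_1 = (0, 0, 0, 0)ᵀ = 0. ✓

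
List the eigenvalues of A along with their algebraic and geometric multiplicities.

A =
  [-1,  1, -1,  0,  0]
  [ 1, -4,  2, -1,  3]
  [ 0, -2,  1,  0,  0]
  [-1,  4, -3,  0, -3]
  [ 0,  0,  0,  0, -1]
λ = -1: alg = 5, geom = 3

Step 1 — factor the characteristic polynomial to read off the algebraic multiplicities:
  χ_A(x) = (x + 1)^5

Step 2 — compute geometric multiplicities via the rank-nullity identity g(λ) = n − rank(A − λI):
  rank(A − (-1)·I) = 2, so dim ker(A − (-1)·I) = n − 2 = 3

Summary:
  λ = -1: algebraic multiplicity = 5, geometric multiplicity = 3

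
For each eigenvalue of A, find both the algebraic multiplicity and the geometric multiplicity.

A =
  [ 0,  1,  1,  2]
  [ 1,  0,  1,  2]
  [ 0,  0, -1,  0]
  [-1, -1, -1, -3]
λ = -1: alg = 4, geom = 3

Step 1 — factor the characteristic polynomial to read off the algebraic multiplicities:
  χ_A(x) = (x + 1)^4

Step 2 — compute geometric multiplicities via the rank-nullity identity g(λ) = n − rank(A − λI):
  rank(A − (-1)·I) = 1, so dim ker(A − (-1)·I) = n − 1 = 3

Summary:
  λ = -1: algebraic multiplicity = 4, geometric multiplicity = 3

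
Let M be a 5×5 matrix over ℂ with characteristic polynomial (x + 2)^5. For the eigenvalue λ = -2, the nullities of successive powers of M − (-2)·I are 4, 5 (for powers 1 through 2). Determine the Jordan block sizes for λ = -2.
Block sizes for λ = -2: [2, 1, 1, 1]

From the dimensions of kernels of powers, the number of Jordan blocks of size at least j is d_j − d_{j−1} where d_j = dim ker(N^j) (with d_0 = 0). Computing the differences gives [4, 1].
The number of blocks of size exactly k is (#blocks of size ≥ k) − (#blocks of size ≥ k + 1), so the partition is: 3 block(s) of size 1, 1 block(s) of size 2.
In nonincreasing order the block sizes are [2, 1, 1, 1].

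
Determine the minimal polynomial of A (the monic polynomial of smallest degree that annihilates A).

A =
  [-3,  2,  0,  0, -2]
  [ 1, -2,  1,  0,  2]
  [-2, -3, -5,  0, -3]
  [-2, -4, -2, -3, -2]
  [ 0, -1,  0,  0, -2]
x^3 + 9*x^2 + 27*x + 27

The characteristic polynomial is χ_A(x) = (x + 3)^5, so the eigenvalues are known. The minimal polynomial is
  m_A(x) = Π_λ (x − λ)^{k_λ}
where k_λ is the size of the *largest* Jordan block for λ (equivalently, the smallest k with (A − λI)^k v = 0 for every generalised eigenvector v of λ).

  λ = -3: largest Jordan block has size 3, contributing (x + 3)^3

So m_A(x) = (x + 3)^3 = x^3 + 9*x^2 + 27*x + 27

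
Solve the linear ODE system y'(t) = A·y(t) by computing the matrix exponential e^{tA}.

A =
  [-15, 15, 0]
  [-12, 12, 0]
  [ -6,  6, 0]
e^{tA} =
  [-4 + 5*exp(-3*t), 5 - 5*exp(-3*t), 0]
  [-4 + 4*exp(-3*t), 5 - 4*exp(-3*t), 0]
  [-2 + 2*exp(-3*t), 2 - 2*exp(-3*t), 1]

Strategy: write A = P · J · P⁻¹ where J is a Jordan canonical form, so e^{tA} = P · e^{tJ} · P⁻¹, and e^{tJ} can be computed block-by-block.

A has Jordan form
J =
  [-3, 0, 0]
  [ 0, 0, 0]
  [ 0, 0, 0]
(up to reordering of blocks).

Per-block formulas:
  For a 1×1 block at λ = 0: exp(t · [0]) = [e^(0t)].
  For a 1×1 block at λ = -3: exp(t · [-3]) = [e^(-3t)].

After assembling e^{tJ} and conjugating by P, we get:

e^{tA} =
  [-4 + 5*exp(-3*t), 5 - 5*exp(-3*t), 0]
  [-4 + 4*exp(-3*t), 5 - 4*exp(-3*t), 0]
  [-2 + 2*exp(-3*t), 2 - 2*exp(-3*t), 1]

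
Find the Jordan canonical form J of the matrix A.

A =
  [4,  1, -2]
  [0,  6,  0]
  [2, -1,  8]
J_2(6) ⊕ J_1(6)

The characteristic polynomial is
  det(x·I − A) = x^3 - 18*x^2 + 108*x - 216 = (x - 6)^3

Eigenvalues and multiplicities (the geometric multiplicity of λ is n − rank(A − λI), which equals the number of Jordan blocks for λ):
  λ = 6: algebraic multiplicity = 3, geometric multiplicity = 2

Determining the block sizes for each eigenvalue:
  λ = 6: 2 blocks summing to 3 forces exactly one block of size 2 and the rest size 1 → block sizes [2, 1]

Assembling the blocks gives a Jordan form
J =
  [6, 1, 0]
  [0, 6, 0]
  [0, 0, 6]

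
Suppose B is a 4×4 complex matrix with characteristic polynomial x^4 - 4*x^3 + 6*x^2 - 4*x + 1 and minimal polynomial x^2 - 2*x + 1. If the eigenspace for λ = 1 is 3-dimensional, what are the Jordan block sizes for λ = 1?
Block sizes for λ = 1: [2, 1, 1]

Step 1 — from the characteristic polynomial, algebraic multiplicity of λ = 1 is 4. From dim ker(B − (1)·I) = 3, there are exactly 3 Jordan blocks for λ = 1.
Step 2 — from the minimal polynomial, the factor (x − 1)^2 tells us the largest block for λ = 1 has size 2.
Step 3 — with total size 4, 3 blocks, and largest block 2, the block sizes (in nonincreasing order) are [2, 1, 1].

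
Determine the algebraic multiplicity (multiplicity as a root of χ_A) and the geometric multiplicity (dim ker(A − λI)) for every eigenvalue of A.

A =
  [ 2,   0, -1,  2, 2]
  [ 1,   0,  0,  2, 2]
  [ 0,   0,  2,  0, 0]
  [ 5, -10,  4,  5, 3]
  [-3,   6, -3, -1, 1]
λ = 2: alg = 5, geom = 2

Step 1 — factor the characteristic polynomial to read off the algebraic multiplicities:
  χ_A(x) = (x - 2)^5

Step 2 — compute geometric multiplicities via the rank-nullity identity g(λ) = n − rank(A − λI):
  rank(A − (2)·I) = 3, so dim ker(A − (2)·I) = n − 3 = 2

Summary:
  λ = 2: algebraic multiplicity = 5, geometric multiplicity = 2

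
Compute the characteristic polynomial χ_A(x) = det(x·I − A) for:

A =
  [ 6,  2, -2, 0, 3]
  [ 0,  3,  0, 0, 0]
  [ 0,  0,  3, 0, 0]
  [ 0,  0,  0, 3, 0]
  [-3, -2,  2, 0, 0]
x^5 - 15*x^4 + 90*x^3 - 270*x^2 + 405*x - 243

Expanding det(x·I − A) (e.g. by cofactor expansion or by noting that A is similar to its Jordan form J, which has the same characteristic polynomial as A) gives
  χ_A(x) = x^5 - 15*x^4 + 90*x^3 - 270*x^2 + 405*x - 243
which factors as (x - 3)^5. The eigenvalues (with algebraic multiplicities) are λ = 3 with multiplicity 5.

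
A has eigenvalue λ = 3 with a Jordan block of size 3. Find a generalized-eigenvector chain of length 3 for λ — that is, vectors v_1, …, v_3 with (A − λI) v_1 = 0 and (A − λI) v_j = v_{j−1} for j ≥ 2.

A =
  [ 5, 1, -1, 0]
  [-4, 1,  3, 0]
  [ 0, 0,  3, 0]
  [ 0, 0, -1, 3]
A Jordan chain for λ = 3 of length 3:
v_1 = (1, -2, 0, 0)ᵀ
v_2 = (-1, 3, 0, -1)ᵀ
v_3 = (0, 0, 1, 0)ᵀ

Let N = A − (3)·I. We want v_3 with N^3 v_3 = 0 but N^2 v_3 ≠ 0; then v_{j-1} := N · v_j for j = 3, …, 2.

Pick v_3 = (0, 0, 1, 0)ᵀ.
Then v_2 = N · v_3 = (-1, 3, 0, -1)ᵀ.
Then v_1 = N · v_2 = (1, -2, 0, 0)ᵀ.

Sanity check: (A − (3)·I) v_1 = (0, 0, 0, 0)ᵀ = 0. ✓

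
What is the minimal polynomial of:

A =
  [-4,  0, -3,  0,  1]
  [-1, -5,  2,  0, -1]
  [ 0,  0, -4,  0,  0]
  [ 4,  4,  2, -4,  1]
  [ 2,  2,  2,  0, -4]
x^3 + 13*x^2 + 56*x + 80

The characteristic polynomial is χ_A(x) = (x + 4)^4*(x + 5), so the eigenvalues are known. The minimal polynomial is
  m_A(x) = Π_λ (x − λ)^{k_λ}
where k_λ is the size of the *largest* Jordan block for λ (equivalently, the smallest k with (A − λI)^k v = 0 for every generalised eigenvector v of λ).

  λ = -5: largest Jordan block has size 1, contributing (x + 5)
  λ = -4: largest Jordan block has size 2, contributing (x + 4)^2

So m_A(x) = (x + 4)^2*(x + 5) = x^3 + 13*x^2 + 56*x + 80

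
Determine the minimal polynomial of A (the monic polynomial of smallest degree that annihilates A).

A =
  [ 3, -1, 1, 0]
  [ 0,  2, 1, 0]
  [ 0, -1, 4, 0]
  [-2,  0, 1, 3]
x^3 - 9*x^2 + 27*x - 27

The characteristic polynomial is χ_A(x) = (x - 3)^4, so the eigenvalues are known. The minimal polynomial is
  m_A(x) = Π_λ (x − λ)^{k_λ}
where k_λ is the size of the *largest* Jordan block for λ (equivalently, the smallest k with (A − λI)^k v = 0 for every generalised eigenvector v of λ).

  λ = 3: largest Jordan block has size 3, contributing (x − 3)^3

So m_A(x) = (x - 3)^3 = x^3 - 9*x^2 + 27*x - 27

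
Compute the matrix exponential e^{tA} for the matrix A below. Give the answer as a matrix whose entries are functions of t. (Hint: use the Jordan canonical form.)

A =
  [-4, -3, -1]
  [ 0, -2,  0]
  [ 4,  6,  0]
e^{tA} =
  [-2*t*exp(-2*t) + exp(-2*t), -3*t*exp(-2*t), -t*exp(-2*t)]
  [0, exp(-2*t), 0]
  [4*t*exp(-2*t), 6*t*exp(-2*t), 2*t*exp(-2*t) + exp(-2*t)]

Strategy: write A = P · J · P⁻¹ where J is a Jordan canonical form, so e^{tA} = P · e^{tJ} · P⁻¹, and e^{tJ} can be computed block-by-block.

A has Jordan form
J =
  [-2,  1,  0]
  [ 0, -2,  0]
  [ 0,  0, -2]
(up to reordering of blocks).

Per-block formulas:
  For a 2×2 Jordan block J_2(-2): exp(t · J_2(-2)) = e^(-2t)·(I + t·N), where N is the 2×2 nilpotent shift.
  For a 1×1 block at λ = -2: exp(t · [-2]) = [e^(-2t)].

After assembling e^{tJ} and conjugating by P, we get:

e^{tA} =
  [-2*t*exp(-2*t) + exp(-2*t), -3*t*exp(-2*t), -t*exp(-2*t)]
  [0, exp(-2*t), 0]
  [4*t*exp(-2*t), 6*t*exp(-2*t), 2*t*exp(-2*t) + exp(-2*t)]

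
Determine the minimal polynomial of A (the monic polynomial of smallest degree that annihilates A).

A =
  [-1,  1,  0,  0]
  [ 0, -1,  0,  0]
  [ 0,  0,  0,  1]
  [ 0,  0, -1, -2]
x^2 + 2*x + 1

The characteristic polynomial is χ_A(x) = (x + 1)^4, so the eigenvalues are known. The minimal polynomial is
  m_A(x) = Π_λ (x − λ)^{k_λ}
where k_λ is the size of the *largest* Jordan block for λ (equivalently, the smallest k with (A − λI)^k v = 0 for every generalised eigenvector v of λ).

  λ = -1: largest Jordan block has size 2, contributing (x + 1)^2

So m_A(x) = (x + 1)^2 = x^2 + 2*x + 1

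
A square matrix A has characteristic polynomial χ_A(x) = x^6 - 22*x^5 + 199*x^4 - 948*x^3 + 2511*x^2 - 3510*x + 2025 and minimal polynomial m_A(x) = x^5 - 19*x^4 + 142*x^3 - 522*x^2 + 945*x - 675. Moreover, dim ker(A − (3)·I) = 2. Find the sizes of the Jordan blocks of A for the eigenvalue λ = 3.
Block sizes for λ = 3: [3, 1]

Step 1 — from the characteristic polynomial, algebraic multiplicity of λ = 3 is 4. From dim ker(A − (3)·I) = 2, there are exactly 2 Jordan blocks for λ = 3.
Step 2 — from the minimal polynomial, the factor (x − 3)^3 tells us the largest block for λ = 3 has size 3.
Step 3 — with total size 4, 2 blocks, and largest block 3, the block sizes (in nonincreasing order) are [3, 1].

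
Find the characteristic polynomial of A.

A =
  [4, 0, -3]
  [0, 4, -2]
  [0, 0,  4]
x^3 - 12*x^2 + 48*x - 64

Expanding det(x·I − A) (e.g. by cofactor expansion or by noting that A is similar to its Jordan form J, which has the same characteristic polynomial as A) gives
  χ_A(x) = x^3 - 12*x^2 + 48*x - 64
which factors as (x - 4)^3. The eigenvalues (with algebraic multiplicities) are λ = 4 with multiplicity 3.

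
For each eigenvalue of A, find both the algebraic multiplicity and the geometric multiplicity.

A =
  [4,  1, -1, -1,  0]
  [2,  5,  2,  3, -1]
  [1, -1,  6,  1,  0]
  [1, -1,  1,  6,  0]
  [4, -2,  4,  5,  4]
λ = 5: alg = 5, geom = 3

Step 1 — factor the characteristic polynomial to read off the algebraic multiplicities:
  χ_A(x) = (x - 5)^5

Step 2 — compute geometric multiplicities via the rank-nullity identity g(λ) = n − rank(A − λI):
  rank(A − (5)·I) = 2, so dim ker(A − (5)·I) = n − 2 = 3

Summary:
  λ = 5: algebraic multiplicity = 5, geometric multiplicity = 3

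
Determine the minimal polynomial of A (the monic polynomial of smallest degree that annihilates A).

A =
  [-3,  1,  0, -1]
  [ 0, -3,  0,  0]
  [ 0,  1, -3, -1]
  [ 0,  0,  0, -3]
x^2 + 6*x + 9

The characteristic polynomial is χ_A(x) = (x + 3)^4, so the eigenvalues are known. The minimal polynomial is
  m_A(x) = Π_λ (x − λ)^{k_λ}
where k_λ is the size of the *largest* Jordan block for λ (equivalently, the smallest k with (A − λI)^k v = 0 for every generalised eigenvector v of λ).

  λ = -3: largest Jordan block has size 2, contributing (x + 3)^2

So m_A(x) = (x + 3)^2 = x^2 + 6*x + 9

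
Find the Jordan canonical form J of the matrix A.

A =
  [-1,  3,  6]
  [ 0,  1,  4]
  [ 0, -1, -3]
J_2(-1) ⊕ J_1(-1)

The characteristic polynomial is
  det(x·I − A) = x^3 + 3*x^2 + 3*x + 1 = (x + 1)^3

Eigenvalues and multiplicities (the geometric multiplicity of λ is n − rank(A − λI), which equals the number of Jordan blocks for λ):
  λ = -1: algebraic multiplicity = 3, geometric multiplicity = 2

Determining the block sizes for each eigenvalue:
  λ = -1: 2 blocks summing to 3 forces exactly one block of size 2 and the rest size 1 → block sizes [2, 1]

Assembling the blocks gives a Jordan form
J =
  [-1,  1,  0]
  [ 0, -1,  0]
  [ 0,  0, -1]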